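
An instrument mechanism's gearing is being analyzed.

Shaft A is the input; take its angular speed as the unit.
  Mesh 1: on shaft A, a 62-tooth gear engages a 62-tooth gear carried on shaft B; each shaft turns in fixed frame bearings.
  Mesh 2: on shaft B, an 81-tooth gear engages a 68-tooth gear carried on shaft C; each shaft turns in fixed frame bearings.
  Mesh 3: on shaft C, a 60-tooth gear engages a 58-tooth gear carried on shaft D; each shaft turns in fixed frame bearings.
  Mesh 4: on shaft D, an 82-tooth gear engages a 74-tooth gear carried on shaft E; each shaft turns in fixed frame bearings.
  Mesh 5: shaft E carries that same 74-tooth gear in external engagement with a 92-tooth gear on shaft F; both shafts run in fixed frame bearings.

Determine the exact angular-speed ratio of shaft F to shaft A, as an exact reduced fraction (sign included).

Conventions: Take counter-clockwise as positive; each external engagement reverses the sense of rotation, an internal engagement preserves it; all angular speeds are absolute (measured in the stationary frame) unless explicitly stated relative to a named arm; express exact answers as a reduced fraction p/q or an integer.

class = fixed-axis compound train [5 meshes; 5 ratios multiply, 5 sense flips]
mesh 1 [62T→62T]: running ratio 1, sense −
mesh 2 [81T→68T]: running ratio 81/68, sense +
mesh 3 [60T→58T]: running ratio 1215/986, sense −
mesh 4 [82T→74T]: running ratio 49815/36482, sense +
mesh 5 [74T→92T]: running ratio 49815/45356, sense −
ω_out/ω_in = -49815/45356

-49815/45356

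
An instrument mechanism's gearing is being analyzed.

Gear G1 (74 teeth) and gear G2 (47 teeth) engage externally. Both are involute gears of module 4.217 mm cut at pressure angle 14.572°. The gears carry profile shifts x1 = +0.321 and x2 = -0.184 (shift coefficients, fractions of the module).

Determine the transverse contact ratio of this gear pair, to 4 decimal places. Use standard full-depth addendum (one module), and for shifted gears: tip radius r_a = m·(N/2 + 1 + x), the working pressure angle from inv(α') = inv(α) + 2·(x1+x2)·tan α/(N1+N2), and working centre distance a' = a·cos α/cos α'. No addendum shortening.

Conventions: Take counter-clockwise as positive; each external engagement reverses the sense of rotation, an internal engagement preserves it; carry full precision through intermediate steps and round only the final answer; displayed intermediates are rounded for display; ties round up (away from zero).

topology: single-mesh involute geometry — m = 4.217, 74T/47T pair
base radii: r_b1 = 151.009896, r_b2 = 95.911691
tip radii: r_a1 = 161.599657, r_a2 = 102.540572
inv(α') = inv(14.572°) + 2·(+0.321-0.184)·tan α/(74+47) = 0.00621799  ⇒  α' = 15.05421°
a' = a·cos α / cos α' = 255.1285·cos 14.572°/cos 15.05421° = 255.696978
action lengths: √(r_a1²−r_b1²) = 57.536600, √(r_a2²−r_b2²) = 36.270049
base pitch p_b = π·m·cos α = 12.821935
CR = (57.536600 + 36.270049 − 255.696978·sin 15.05421°)/12.821935 = 2.136475
contact ratio ≈ 2.1365

2.1365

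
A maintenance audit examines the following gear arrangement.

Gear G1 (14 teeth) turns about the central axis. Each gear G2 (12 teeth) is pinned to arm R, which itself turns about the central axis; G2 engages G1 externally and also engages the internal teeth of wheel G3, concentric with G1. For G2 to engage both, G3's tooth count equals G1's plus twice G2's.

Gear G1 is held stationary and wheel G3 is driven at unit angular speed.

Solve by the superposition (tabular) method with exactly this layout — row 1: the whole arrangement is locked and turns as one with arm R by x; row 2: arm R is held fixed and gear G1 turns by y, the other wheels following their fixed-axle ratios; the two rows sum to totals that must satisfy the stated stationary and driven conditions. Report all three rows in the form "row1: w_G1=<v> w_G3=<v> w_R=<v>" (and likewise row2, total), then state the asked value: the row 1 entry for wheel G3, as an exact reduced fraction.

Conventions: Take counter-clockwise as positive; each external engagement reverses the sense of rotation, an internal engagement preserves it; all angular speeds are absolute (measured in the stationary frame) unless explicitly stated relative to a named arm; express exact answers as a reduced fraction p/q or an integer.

row1: w_G1=19/26 w_G3=19/26 w_R=19/26
row2: w_G1=-19/26 w_G3=7/26 w_R=0
total: w_G1=0 w_G3=1 w_R=19/26
asked value: 19/26

class = planetary set [G3 = 14+2·12 = 38; Willis about the carrier]
row 1: whole set turns with the arm by x
row 2 — arm fixed, fixed-axis ratios: sun y, ring −(14/38)·y, arm 0
boundary: total ω_sun = x + y = 0 and total ω_ring = x − (14/38)·y = 1  ⇒  y = -19/26, x = 19/26
row 2 ring = −(14/38)·(-19/26) = 7/26
totals (row 1 + row 2): sun 19/26 + (-19/26) = 0, ring 19/26 + 7/26 = 1, arm 19/26 + 0 = 19/26
asked cell (row1, ring) = 19/26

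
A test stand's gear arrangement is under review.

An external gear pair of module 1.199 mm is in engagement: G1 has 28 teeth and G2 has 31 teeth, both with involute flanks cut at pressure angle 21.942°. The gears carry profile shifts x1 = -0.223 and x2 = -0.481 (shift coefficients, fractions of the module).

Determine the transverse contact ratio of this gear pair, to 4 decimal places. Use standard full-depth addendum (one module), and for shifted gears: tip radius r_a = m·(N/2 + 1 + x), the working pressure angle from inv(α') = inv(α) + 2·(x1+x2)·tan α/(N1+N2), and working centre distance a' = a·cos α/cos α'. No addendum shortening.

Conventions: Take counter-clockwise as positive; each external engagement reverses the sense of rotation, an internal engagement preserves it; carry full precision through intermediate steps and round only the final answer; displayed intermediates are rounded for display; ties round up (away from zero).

recognized (one external pair, fixed centres): single-mesh tooth geometry, m = 1.199, N1 = 28, N2 = 31
base radii: r_b1 = 15.570066, r_b2 = 17.238287
tip radii: r_a1 = 17.717623, r_a2 = 19.206781
inv(α') = inv(21.942°) + 2·(-0.223-0.481)·tan α/(28+31) = 0.01027527  ⇒  α' = 17.73247°
a' = a·cos α / cos α' = 35.3705·cos 21.942°/cos 17.73247° = 34.444862
action lengths: √(r_a1²−r_b1²) = 8.455012, √(r_a2²−r_b2²) = 8.470059
base pitch p_b = π·m·cos α = 3.493915
CR = (8.455012 + 8.470059 − 34.444862·sin 17.73247°)/3.493915 = 1.841515
contact ratio ≈ 1.8415

1.8415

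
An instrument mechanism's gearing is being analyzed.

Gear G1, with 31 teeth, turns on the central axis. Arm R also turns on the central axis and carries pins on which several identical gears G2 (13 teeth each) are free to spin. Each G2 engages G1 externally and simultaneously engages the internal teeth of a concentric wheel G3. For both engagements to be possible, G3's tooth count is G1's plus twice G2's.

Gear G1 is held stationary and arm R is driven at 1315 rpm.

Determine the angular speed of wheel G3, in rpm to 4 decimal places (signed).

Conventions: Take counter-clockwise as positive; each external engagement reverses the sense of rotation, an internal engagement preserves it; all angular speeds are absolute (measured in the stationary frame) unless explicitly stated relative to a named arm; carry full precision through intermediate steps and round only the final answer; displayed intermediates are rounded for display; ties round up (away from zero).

recognized (axles ride arm R): planetary set, 31/13/57 teeth
normalise by the input: solve with ω_arm = 1, then scale by 1315 rpm
ring teeth: 31 + 2·13 = 57
31(ω_sun−ω_arm) = −57(ω_ring−ω_arm),  ω_sun = 0, ω_arm = 1
ω_ring = 1 − (31/57)(0−1) = 88/57
scale: ω_ring = 88/57 × 1315 rpm = +2030.1754 rpm

+2030.1754 rpm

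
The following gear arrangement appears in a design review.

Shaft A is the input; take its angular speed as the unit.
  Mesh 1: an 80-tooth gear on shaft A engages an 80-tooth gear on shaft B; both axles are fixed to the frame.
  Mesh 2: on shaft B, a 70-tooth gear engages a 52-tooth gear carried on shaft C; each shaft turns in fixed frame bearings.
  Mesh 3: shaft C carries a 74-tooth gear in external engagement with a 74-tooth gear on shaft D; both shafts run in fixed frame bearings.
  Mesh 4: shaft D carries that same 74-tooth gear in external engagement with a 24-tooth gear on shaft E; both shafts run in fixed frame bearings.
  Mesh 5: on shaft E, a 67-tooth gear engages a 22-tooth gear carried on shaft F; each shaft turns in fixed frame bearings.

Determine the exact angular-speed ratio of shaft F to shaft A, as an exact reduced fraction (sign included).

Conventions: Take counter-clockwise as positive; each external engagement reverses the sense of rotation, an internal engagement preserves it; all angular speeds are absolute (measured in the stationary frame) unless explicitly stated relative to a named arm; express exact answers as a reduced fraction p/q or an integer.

-86765/6864

class = fixed-axis compound train [5 meshes; 5 ratios multiply, 5 sense flips]
mesh 1 [80T→80T]: running ratio 1, sense −
mesh 2 [70T→52T]: running ratio 35/26, sense +
mesh 3 [74T→74T]: running ratio 35/26, sense −
mesh 4 [74T→24T]: running ratio 1295/312, sense +
mesh 5 [67T→22T]: running ratio 86765/6864, sense −
ω_out/ω_in = -86765/6864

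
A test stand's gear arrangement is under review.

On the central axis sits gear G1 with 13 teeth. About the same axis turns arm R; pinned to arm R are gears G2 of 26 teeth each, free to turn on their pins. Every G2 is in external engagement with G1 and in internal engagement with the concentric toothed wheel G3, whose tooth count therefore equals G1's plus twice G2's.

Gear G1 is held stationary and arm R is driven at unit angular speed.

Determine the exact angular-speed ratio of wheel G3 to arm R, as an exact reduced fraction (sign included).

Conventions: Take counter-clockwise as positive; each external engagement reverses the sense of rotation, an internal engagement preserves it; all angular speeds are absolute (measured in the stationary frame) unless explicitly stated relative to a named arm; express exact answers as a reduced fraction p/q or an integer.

recognized (axles ride arm R): planetary set, 13/26/65 teeth
ring teeth: 13 + 2·26 = 65
13(ω_sun−ω_arm) = −65(ω_ring−ω_arm),  ω_sun = 0, ω_arm = 1
ω_ring = 1 − (13/65)(0−1) = 6/5
ω_out/ω_in = 6/5

6/5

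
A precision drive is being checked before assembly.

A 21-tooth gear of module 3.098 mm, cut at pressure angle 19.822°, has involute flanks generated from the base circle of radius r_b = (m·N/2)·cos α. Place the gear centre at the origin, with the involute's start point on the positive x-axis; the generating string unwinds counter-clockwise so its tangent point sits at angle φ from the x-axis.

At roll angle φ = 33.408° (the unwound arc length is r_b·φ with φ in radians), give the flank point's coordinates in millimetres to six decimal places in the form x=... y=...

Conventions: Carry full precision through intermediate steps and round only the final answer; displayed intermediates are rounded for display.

class = single-mesh tooth geometry [base-circle involute, m = 3.098, 21T]
pitch radius r_p = m·N/2 = 3.098·21/2 = 32.529000
base radius r_b = r_p·cos α = 32.529000·cos 19.822° = 30.601677
roll angle φ = 33.408° = 0.58307960 rad
x = r_b·(cos φ + φ·sin φ) = 35.369818
y = r_b·(sin φ − φ·cos φ) = 1.954204

x=35.369818 y=1.954204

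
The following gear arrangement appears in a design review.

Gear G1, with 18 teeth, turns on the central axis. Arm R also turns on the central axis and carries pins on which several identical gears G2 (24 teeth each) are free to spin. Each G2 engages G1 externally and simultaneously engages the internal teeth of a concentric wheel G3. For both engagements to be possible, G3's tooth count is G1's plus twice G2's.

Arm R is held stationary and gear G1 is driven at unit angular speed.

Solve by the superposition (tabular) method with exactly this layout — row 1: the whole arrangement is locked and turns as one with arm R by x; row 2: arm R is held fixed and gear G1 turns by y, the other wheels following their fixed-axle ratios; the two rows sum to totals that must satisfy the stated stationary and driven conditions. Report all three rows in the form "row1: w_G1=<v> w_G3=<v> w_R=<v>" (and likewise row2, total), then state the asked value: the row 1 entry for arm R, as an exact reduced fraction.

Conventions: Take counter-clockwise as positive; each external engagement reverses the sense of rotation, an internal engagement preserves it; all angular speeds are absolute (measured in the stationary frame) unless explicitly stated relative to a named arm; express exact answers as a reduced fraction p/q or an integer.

recognized (axles ride arm R): planetary set, 18/24/66 teeth
superposition row 1 [locked train]: every member turns x
row 2 — arm fixed, fixed-axis ratios: sun y, ring −(18/66)·y, arm 0
boundary: total ω_arm = x = 0 and total ω_sun = x + y = 1  ⇒  y = 1, x = 0
row 2 ring = −(18/66)·1 = -3/11
totals (row 1 + row 2): sun 0 + 1 = 1, ring 0 + (-3/11) = -3/11, arm 0 + 0 = 0
asked cell (row1, arm) = 0

row1: w_G1=0 w_G3=0 w_R=0
row2: w_G1=1 w_G3=-3/11 w_R=0
total: w_G1=1 w_G3=-3/11 w_R=0
asked value: 0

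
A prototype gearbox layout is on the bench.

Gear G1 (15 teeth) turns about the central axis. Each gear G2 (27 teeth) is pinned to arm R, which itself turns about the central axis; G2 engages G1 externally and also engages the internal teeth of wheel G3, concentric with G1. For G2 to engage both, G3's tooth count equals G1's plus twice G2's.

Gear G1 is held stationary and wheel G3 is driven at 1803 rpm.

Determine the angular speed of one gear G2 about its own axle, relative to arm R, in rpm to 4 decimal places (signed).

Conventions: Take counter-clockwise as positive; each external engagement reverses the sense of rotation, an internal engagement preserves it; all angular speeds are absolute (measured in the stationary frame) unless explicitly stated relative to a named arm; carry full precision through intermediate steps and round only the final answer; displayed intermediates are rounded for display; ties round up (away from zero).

class = planetary set [G3 = 15+2·27 = 69; Willis about the carrier]
normalise by the input: solve with ω_ring = 1, then scale by 1803 rpm
ring teeth: 15 + 2·27 = 69
15(ω_sun−ω_arm) = −69(ω_ring−ω_arm),  ω_sun = 0, ω_ring = 1
15(0−ω_arm) = −69(1−ω_arm)  ⇒  84·ω_arm = 69  ⇒  ω_arm = 23/28
sun–planet mesh: 15·(0−23/28) = −27·(ω_p−ω_arm)  ⇒  ω_p−ω_arm = 115/252
scale: ω_p−ω_arm = 115/252 × 1803 rpm = +822.7976 rpm

+822.7976 rpm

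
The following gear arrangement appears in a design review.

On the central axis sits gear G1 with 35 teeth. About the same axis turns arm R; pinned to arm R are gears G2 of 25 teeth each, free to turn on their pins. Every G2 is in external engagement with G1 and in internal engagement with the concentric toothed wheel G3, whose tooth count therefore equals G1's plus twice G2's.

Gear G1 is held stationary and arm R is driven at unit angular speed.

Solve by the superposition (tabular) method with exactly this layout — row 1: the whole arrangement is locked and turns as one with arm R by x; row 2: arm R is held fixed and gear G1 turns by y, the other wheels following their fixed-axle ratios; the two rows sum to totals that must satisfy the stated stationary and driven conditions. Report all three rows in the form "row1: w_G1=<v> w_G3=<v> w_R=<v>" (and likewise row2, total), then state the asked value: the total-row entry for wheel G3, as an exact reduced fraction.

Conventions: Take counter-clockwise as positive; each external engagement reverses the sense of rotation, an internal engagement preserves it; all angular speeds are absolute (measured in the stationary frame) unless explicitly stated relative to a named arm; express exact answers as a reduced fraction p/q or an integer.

planetary set (35T centre, 25T on arm, 85T internal) — Willis relation
row 1: whole set turns with the arm by x
superposition row 2 [arm held]: sun y, ring −(35/85)·y, arm 0
boundary: total ω_sun = x + y = 0 and total ω_arm = x = 1  ⇒  y = -1, x = 1
row 2 ring = −(35/85)·(-1) = 7/17
totals (row 1 + row 2): sun 1 + (-1) = 0, ring 1 + 7/17 = 24/17, arm 1 + 0 = 1
asked cell (total, ring) = 24/17

row1: w_G1=1 w_G3=1 w_R=1
row2: w_G1=-1 w_G3=7/17 w_R=0
total: w_G1=0 w_G3=24/17 w_R=1
asked value: 24/17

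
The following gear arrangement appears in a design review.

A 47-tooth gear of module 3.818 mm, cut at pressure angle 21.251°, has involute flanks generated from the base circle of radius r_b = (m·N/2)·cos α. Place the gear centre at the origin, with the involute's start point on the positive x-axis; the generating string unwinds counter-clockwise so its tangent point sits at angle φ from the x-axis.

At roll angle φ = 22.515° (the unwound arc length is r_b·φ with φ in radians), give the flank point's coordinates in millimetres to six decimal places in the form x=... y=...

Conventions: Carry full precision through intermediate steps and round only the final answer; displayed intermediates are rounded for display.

single-mesh involute tooth geometry (47T wheel at module 3.818)
pitch radius r_p = m·N/2 = 3.818·47/2 = 89.723000
base radius r_b = r_p·cos α = 89.723000·cos 21.251° = 83.621974
roll angle φ = 22.515° = 0.39296088 rad
x = r_b·(cos φ + φ·sin φ) = 89.831238
y = r_b·(sin φ − φ·cos φ) = 1.665428

x=89.831238 y=1.665428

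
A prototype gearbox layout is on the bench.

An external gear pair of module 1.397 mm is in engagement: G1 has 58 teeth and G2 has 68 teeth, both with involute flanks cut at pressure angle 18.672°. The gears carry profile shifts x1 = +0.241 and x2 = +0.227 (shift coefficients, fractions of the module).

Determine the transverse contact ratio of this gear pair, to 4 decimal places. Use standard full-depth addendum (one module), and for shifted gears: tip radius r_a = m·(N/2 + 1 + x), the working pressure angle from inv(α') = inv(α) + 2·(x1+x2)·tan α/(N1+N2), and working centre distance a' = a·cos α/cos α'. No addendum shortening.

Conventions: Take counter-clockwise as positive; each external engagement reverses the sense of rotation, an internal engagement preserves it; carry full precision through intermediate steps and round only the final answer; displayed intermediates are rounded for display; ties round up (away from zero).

1.7992

recognized (one external pair, fixed centres): single-mesh tooth geometry, m = 1.397, N1 = 58, N2 = 68
base radii: r_b1 = 38.380673, r_b2 = 44.998030
tip radii: r_a1 = 42.246677, r_a2 = 49.212119
inv(α') = inv(18.672°) + 2·(+0.241+0.227)·tan α/(58+68) = 0.01455924  ⇒  α' = 19.84950°
a' = a·cos α / cos α' = 88.0110·cos 18.672°/cos 19.84950° = 88.645319
action lengths: √(r_a1²−r_b1²) = 17.655188, √(r_a2²−r_b2²) = 19.925108
base pitch p_b = π·m·cos α = 4.157808
CR = (17.655188 + 19.925108 − 88.645319·sin 19.84950°)/4.157808 = 1.799198
contact ratio ≈ 1.7992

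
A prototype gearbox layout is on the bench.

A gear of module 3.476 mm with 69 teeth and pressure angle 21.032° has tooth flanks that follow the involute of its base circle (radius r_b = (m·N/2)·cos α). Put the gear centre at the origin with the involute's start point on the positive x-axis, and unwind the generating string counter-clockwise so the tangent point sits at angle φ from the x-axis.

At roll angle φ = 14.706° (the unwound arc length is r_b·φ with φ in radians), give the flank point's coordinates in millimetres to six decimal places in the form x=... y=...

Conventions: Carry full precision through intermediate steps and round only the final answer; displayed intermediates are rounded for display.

x=115.559295 y=0.626741

single-mesh involute tooth geometry (69T wheel at module 3.476)
pitch radius r_p = m·N/2 = 3.476·69/2 = 119.922000
base radius r_b = r_p·cos α = 119.922000·cos 21.032° = 111.932812
roll angle φ = 14.706° = 0.25666812 rad
x = r_b·(cos φ + φ·sin φ) = 115.559295
y = r_b·(sin φ − φ·cos φ) = 0.626741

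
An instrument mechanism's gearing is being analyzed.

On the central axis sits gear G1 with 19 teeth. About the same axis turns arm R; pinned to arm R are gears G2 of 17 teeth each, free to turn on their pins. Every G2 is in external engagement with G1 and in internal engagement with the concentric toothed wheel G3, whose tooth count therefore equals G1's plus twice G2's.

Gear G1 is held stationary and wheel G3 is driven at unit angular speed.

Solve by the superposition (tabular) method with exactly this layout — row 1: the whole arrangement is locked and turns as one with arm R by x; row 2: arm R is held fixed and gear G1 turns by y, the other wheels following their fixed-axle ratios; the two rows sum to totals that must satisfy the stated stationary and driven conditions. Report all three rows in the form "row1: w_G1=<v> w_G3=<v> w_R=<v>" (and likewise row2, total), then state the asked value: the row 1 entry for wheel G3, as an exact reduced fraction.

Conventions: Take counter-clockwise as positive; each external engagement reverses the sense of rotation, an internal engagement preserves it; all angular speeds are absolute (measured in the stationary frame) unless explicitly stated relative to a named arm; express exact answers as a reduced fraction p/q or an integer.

planetary set (19T centre, 17T on arm, 53T internal) — Willis relation
row 1 — lock + rotate with arm: ω_sun = ω_ring = ω_arm = x
row 2 (arm held, sun turns y): ω_ring = −(19/53)·y, ω_arm = 0
boundary: total ω_sun = x + y = 0 and total ω_ring = x − (19/53)·y = 1  ⇒  y = -53/72, x = 53/72
row 2 ring = −(19/53)·(-53/72) = 19/72
totals (row 1 + row 2): sun 53/72 + (-53/72) = 0, ring 53/72 + 19/72 = 1, arm 53/72 + 0 = 53/72
asked cell (row1, ring) = 53/72

row1: w_G1=53/72 w_G3=53/72 w_R=53/72
row2: w_G1=-53/72 w_G3=19/72 w_R=0
total: w_G1=0 w_G3=1 w_R=53/72
asked value: 53/72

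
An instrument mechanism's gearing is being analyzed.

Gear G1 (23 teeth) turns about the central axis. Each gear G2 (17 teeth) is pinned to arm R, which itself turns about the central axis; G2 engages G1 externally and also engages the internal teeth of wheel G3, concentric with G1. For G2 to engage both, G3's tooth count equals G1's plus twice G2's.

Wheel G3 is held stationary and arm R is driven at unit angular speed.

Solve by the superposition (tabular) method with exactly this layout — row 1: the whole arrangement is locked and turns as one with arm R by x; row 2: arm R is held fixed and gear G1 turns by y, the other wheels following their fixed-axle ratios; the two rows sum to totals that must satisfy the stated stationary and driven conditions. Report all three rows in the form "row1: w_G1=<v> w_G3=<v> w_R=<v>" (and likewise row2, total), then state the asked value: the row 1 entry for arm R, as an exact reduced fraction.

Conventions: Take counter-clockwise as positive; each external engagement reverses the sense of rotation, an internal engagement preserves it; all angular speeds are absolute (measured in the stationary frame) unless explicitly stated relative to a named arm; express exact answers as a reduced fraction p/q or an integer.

recognized (axles ride arm R): planetary set, 23/17/57 teeth
row 1 — lock + rotate with arm: ω_sun = ω_ring = ω_arm = x
superposition row 2 [arm held]: sun y, ring −(23/57)·y, arm 0
boundary: total ω_ring = x − (23/57)·y = 0 and total ω_arm = x = 1  ⇒  y = 57/23, x = 1
row 2 ring = −(23/57)·57/23 = -1
totals (row 1 + row 2): sun 1 + 57/23 = 80/23, ring 1 + (-1) = 0, arm 1 + 0 = 1
asked cell (row1, arm) = 1

row1: w_G1=1 w_G3=1 w_R=1
row2: w_G1=57/23 w_G3=-1 w_R=0
total: w_G1=80/23 w_G3=0 w_R=1
asked value: 1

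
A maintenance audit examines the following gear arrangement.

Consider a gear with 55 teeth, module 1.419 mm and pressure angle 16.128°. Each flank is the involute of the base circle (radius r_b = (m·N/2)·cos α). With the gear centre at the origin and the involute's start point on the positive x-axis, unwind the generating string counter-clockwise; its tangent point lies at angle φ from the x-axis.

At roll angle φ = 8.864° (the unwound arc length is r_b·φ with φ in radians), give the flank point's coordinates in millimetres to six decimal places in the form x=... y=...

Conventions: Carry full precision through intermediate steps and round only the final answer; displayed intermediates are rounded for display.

recognized (one wheel, involute flank): single-mesh tooth geometry, m = 1.419, N = 55
pitch radius r_p = m·N/2 = 1.419·55/2 = 39.022500
base radius r_b = r_p·cos α = 39.022500·cos 16.128° = 37.486712
roll angle φ = 8.864° = 0.15470598 rad
x = r_b·(cos φ + φ·sin φ) = 37.932633
y = r_b·(sin φ − φ·cos φ) = 0.046157

x=37.932633 y=0.046157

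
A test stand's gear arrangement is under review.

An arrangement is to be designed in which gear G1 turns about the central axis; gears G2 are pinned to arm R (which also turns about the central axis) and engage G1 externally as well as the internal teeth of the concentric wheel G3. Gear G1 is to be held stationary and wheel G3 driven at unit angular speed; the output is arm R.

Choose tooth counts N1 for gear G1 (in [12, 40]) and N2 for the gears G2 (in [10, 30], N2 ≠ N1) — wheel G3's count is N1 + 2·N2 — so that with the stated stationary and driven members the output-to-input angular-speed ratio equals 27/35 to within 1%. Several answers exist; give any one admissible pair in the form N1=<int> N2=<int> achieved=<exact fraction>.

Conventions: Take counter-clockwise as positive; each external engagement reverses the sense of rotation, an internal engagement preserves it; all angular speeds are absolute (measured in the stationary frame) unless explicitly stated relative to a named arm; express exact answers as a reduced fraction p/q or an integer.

design class (target 27/35): planetary set
Willis with ω_sun = 0: ω_arm/ω_ring = N3/(N1+N3); set equal to 27/35  ⇒  N3/N1 = (27/35)/(1 − 27/35) = 27/8
N3 = N1 + 2·N2  ⇒  N2/N1 = (N3/N1 − 1)/2 = (27/8 − 1)/2 = 19/16
smallest multiple with N1 ≥ 12 and N2 ≥ 10: k = 1  ⇒  N1 = 1·16 = 16, N2 = 1·19 = 19 (N1 ≤ 40, N2 ≤ 30, N2 ≠ N1 ✓), N3 = 16 + 2·19 = 54
check: N3/(N1+N3) with N1 = 16, N3 = 54 gives 27/35; |achieved − target| = 0 ≤ 27/3500 ✓

N1=16 N2=19 achieved=27/35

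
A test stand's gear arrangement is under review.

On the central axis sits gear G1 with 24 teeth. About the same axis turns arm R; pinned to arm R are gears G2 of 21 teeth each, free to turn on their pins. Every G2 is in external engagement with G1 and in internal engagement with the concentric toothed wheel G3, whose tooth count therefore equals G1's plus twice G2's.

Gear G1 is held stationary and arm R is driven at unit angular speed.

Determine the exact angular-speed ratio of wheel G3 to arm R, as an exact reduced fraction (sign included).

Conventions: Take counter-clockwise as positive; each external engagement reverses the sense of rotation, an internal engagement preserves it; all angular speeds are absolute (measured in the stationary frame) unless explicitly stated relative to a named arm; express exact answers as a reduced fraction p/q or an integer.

recognized (axles ride arm R): planetary set, 24/21/66 teeth
ring teeth: 24 + 2·21 = 66
24(ω_sun−ω_arm) = −66(ω_ring−ω_arm),  ω_sun = 0, ω_arm = 1
ω_ring = 1 − (24/66)(0−1) = 15/11
ω_out/ω_in = 15/11

15/11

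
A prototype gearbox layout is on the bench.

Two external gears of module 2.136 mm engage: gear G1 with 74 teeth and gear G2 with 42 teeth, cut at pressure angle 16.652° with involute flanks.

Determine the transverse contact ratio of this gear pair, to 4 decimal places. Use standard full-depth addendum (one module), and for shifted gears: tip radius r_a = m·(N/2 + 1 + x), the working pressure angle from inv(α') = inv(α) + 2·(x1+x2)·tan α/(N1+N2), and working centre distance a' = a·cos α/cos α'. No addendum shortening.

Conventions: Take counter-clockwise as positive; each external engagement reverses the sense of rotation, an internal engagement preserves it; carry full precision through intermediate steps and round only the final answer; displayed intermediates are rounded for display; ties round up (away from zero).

1.9834

single-mesh involute tooth geometry (74T engaging 42T at module 2.136)
base radii: r_b1 = 75.717627, r_b2 = 42.974869
tip radii: r_a1 = 81.168000, r_a2 = 46.992000
no profile shift: α' = α, a' = a
action lengths: √(r_a1²−r_b1²) = 29.241840, √(r_a2²−r_b2²) = 19.010751
base pitch p_b = π·m·cos α = 6.429025
CR = (29.241840 + 19.010751 − 123.888000·sin 16.65200°)/6.429025 = 1.983426
contact ratio ≈ 1.9834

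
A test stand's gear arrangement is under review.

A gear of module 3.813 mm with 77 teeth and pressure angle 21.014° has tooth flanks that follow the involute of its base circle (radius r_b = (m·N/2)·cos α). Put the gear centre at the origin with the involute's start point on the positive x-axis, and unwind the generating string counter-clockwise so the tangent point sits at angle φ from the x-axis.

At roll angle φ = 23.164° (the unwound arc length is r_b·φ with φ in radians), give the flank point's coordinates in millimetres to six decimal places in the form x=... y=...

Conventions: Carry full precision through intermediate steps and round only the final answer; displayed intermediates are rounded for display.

x=147.783013 y=2.969442

recognized (one wheel, involute flank): single-mesh tooth geometry, m = 3.813, N = 77
pitch radius r_p = m·N/2 = 3.813·77/2 = 146.800500
base radius r_b = r_p·cos α = 146.800500·cos 21.014° = 137.037215
roll angle φ = 23.164° = 0.40428807 rad
x = r_b·(cos φ + φ·sin φ) = 147.783013
y = r_b·(sin φ − φ·cos φ) = 2.969442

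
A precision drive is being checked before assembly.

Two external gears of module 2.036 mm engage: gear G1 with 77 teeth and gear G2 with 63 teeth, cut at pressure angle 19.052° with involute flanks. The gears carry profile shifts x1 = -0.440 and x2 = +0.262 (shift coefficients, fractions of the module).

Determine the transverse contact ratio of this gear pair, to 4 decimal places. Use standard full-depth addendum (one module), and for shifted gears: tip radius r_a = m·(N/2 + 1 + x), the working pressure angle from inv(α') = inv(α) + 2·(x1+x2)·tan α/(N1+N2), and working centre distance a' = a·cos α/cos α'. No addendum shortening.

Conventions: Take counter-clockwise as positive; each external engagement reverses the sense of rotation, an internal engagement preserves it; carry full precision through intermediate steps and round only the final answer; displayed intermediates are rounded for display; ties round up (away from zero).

topology: single-mesh involute geometry — m = 2.036, 77T/63T pair
base radii: r_b1 = 74.092227, r_b2 = 60.620913
tip radii: r_a1 = 79.526160, r_a2 = 66.703432
inv(α') = inv(19.052°) + 2·(-0.440+0.262)·tan α/(77+63) = 0.01194482  ⇒  α' = 18.61965°
a' = a·cos α / cos α' = 142.5200·cos 19.052°/cos 18.61965° = 142.153604
action lengths: √(r_a1²−r_b1²) = 28.892075, √(r_a2²−r_b2²) = 27.828991
base pitch p_b = π·m·cos α = 6.045912
CR = (28.892075 + 27.828991 − 142.153604·sin 18.61965°)/6.045912 = 1.874599
contact ratio ≈ 1.8746

1.8746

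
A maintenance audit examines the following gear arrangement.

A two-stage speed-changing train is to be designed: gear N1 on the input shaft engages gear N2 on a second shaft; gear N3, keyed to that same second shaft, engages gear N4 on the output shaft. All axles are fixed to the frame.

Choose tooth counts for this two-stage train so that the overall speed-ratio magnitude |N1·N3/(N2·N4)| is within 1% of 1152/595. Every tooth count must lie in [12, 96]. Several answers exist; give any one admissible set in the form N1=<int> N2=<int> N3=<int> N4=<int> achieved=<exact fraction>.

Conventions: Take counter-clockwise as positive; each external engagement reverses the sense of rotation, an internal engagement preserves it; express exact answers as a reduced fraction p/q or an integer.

N1=12 N2=17 N3=96 N4=35 achieved=1152/595

class = fixed-axis compound train [2-stage, 1152/595 wanted]
target = 1152/595 in lowest terms: an exact hit needs N1·N3 = k·1152 and N2·N4 = k·595 for one integer k, every count in [12, 96]; additionally prefer no 1:1 stage (N1 ≠ N2, N3 ≠ N4)
k = 1: N1·N3 = 1152 = 12·96, N2·N4 = 595 = 17·35
achieved = 12·96/(17·35) = 1152/595; |achieved − target| = 0 ≤ 288/14875 ✓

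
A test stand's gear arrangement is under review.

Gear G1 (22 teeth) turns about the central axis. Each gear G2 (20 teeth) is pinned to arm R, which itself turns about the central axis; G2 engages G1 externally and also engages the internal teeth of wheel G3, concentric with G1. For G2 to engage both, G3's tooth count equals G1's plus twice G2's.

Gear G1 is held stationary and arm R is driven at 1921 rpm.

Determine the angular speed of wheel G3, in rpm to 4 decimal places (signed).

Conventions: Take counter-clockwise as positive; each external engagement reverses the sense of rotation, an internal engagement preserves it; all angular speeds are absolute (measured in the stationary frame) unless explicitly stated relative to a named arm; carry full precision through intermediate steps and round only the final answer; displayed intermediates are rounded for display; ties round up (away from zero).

recognized (axles ride arm R): planetary set, 22/20/62 teeth
normalise by the input: solve with ω_arm = 1, then scale by 1921 rpm
ring teeth: 22 + 2·20 = 62
22(ω_sun−ω_arm) = −62(ω_ring−ω_arm),  ω_sun = 0, ω_arm = 1
ω_ring = 1 − (22/62)(0−1) = 42/31
scale: ω_ring = 42/31 × 1921 rpm = +2602.6452 rpm

+2602.6452 rpm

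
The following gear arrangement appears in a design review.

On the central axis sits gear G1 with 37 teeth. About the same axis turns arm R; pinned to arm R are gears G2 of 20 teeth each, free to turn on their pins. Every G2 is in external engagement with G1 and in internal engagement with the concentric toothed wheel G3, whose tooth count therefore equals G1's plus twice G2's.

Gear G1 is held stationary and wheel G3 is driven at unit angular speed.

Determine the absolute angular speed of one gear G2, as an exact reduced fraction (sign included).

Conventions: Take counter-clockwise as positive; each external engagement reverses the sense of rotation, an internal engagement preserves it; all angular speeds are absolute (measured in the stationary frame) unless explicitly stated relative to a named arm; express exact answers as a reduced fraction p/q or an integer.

77/40

recognized (axles ride arm R): planetary set, 37/20/77 teeth
ring teeth: 37 + 2·20 = 77
37(ω_sun−ω_arm) = −77(ω_ring−ω_arm),  ω_sun = 0, ω_ring = 1
37(0−ω_arm) = −77(1−ω_arm)  ⇒  114·ω_arm = 77  ⇒  ω_arm = 77/114
sun–planet mesh: 37·(0−77/114) = −20·(ω_p−ω_arm)  ⇒  ω_p−ω_arm = 2849/2280
ω_p = 77/114 + 2849/2280 = 77/40
exact speed ratio = 77/40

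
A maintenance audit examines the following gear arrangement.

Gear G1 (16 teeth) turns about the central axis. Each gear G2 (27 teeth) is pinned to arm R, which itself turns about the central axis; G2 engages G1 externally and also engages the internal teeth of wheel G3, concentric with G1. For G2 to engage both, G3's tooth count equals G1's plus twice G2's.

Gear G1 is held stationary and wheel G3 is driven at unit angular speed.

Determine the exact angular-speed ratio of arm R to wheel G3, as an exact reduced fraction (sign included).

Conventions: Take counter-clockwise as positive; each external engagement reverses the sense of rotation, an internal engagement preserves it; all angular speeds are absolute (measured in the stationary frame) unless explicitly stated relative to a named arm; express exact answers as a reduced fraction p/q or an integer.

topology: planetary set — G1 16T / G2 27T / G3 70T, arm = carrier (Willis)
ring teeth: 16 + 2·27 = 70
16(ω_sun−ω_arm) = −70(ω_ring−ω_arm),  ω_sun = 0, ω_ring = 1
16(0−ω_arm) = −70(1−ω_arm)  ⇒  86·ω_arm = 70  ⇒  ω_arm = 35/43
ω_out/ω_in = 35/43

35/43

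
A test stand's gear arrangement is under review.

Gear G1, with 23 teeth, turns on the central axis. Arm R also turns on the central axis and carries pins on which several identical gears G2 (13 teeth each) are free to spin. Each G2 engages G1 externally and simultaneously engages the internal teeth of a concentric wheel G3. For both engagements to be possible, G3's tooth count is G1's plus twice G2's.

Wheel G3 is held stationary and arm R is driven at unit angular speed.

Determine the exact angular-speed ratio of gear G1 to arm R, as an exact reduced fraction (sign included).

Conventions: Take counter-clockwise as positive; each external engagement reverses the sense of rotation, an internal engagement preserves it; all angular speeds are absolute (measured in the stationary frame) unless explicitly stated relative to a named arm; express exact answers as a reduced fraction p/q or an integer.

72/23

recognized (axles ride arm R): planetary set, 23/13/49 teeth
ring teeth: 23 + 2·13 = 49
23(ω_sun−ω_arm) = −49(ω_ring−ω_arm),  ω_ring = 0, ω_arm = 1
ω_sun = 1 − (49/23)(0−1) = 72/23
ω_out/ω_in = 72/23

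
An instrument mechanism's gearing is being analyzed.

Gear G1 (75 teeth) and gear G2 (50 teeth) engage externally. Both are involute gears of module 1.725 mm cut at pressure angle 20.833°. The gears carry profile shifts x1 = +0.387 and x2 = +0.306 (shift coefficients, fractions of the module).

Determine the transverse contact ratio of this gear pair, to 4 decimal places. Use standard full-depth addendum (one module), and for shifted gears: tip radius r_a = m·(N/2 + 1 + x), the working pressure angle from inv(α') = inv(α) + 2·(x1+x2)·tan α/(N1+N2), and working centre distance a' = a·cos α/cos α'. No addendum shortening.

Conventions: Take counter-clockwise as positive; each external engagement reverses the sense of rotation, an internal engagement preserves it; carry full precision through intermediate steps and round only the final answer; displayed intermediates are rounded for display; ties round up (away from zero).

recognized (one external pair, fixed centres): single-mesh tooth geometry, m = 1.725, N1 = 75, N2 = 50
base radii: r_b1 = 60.458296, r_b2 = 40.305530
tip radii: r_a1 = 67.080075, r_a2 = 45.377850
inv(α') = inv(20.833°) + 2·(+0.387+0.306)·tan α/(75+50) = 0.02113838  ⇒  α' = 22.37362°
a' = a·cos α / cos α' = 107.8125·cos 20.833°/cos 22.37362° = 108.966685
action lengths: √(r_a1²−r_b1²) = 29.060815, √(r_a2²−r_b2²) = 20.847386
base pitch p_b = π·m·cos α = 5.064942
CR = (29.060815 + 20.847386 − 108.966685·sin 22.37362°)/5.064942 = 1.664505
contact ratio ≈ 1.6645

1.6645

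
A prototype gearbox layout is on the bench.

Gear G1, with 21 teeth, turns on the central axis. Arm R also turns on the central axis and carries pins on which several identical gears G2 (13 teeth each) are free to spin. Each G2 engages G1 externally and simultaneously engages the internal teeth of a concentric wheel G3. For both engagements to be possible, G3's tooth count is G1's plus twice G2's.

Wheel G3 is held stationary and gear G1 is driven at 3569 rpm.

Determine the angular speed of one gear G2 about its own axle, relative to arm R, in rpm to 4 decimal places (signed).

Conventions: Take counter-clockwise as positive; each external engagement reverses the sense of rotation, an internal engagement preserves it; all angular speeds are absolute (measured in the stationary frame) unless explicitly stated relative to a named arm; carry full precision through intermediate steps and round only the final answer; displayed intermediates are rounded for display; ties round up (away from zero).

topology: planetary set — G1 21T / G2 13T / G3 47T, arm = carrier (Willis)
normalise by the input: solve with ω_sun = 1, then scale by 3569 rpm
ring teeth: 21 + 2·13 = 47
21(ω_sun−ω_arm) = −47(ω_ring−ω_arm),  ω_ring = 0, ω_sun = 1
21(1−ω_arm) = −47(0−ω_arm)  ⇒  68·ω_arm = 21  ⇒  ω_arm = 21/68
sun–planet mesh: 21·(1−21/68) = −13·(ω_p−ω_arm)  ⇒  ω_p−ω_arm = -987/884
scale: ω_p−ω_arm = -987/884 × 3569 rpm = -3984.8450 rpm

-3984.8450 rpm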